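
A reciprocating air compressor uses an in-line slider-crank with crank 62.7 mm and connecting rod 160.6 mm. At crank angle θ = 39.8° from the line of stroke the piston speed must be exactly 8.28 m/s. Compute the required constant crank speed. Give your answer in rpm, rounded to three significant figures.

1500

For an in-line slider-crank, |v_piston| = rω|sinθ|·[1 + r cosθ/√(L² − r² sin²θ)].
With r = 0.0627 m, L = 0.1606 m, θ = 39.8°: the bracketed kinematic factor |dx/dθ| = 0.052568 m.
ω = v/|dx/dθ| = 8.28/0.052568 = 157.51 rad/s.
N = 60ω/(2π) = 1504.1 rpm.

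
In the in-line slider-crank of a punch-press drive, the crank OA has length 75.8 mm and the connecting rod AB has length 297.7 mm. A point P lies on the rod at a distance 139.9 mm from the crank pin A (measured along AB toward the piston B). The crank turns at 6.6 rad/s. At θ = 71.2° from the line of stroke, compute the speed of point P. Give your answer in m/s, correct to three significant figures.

ω = 6.6 rad/s.  Crank-pin speed |V_A| = rω = 0.50028 m/s, perpendicular to OA.
Rod angle: sinφ = −(r/L) sinθ ⇒ φ = -13.948°; ω_rod = −rω cosθ/√(L²−r²sin²θ) = -0.55801 rad/s.
V_P = V_A + ω_rod × AP, with AP = 0.1399 m along the rod.
Components: V_Px = −rω sinθ − a·ω_rod·sinφ = -0.49241 m/s;  V_Py = rω cosθ + a·ω_rod·cosφ = +0.085459 m/s.
|V_P| = √(V_Px² + V_Py²) = 0.49977 m/s.

0.500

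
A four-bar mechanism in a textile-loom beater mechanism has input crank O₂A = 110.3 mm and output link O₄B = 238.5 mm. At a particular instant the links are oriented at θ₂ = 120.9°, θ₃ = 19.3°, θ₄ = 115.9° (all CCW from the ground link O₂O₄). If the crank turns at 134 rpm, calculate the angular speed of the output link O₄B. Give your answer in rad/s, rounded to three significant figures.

6.40

ω₂ = 14.03 rad/s (from 134 rpm).
Differentiating the loop-closure r₂e^{iθ₂}+r₃e^{iθ₃}=r₁+r₄e^{iθ₄} gives r₂ω₂e^{iθ₂}+r₃ω₃e^{iθ₃}=r₄ω₄e^{iθ₄}.
Eliminating the other unknown: ω₄ = r₂ω₂ sin(θ₂−θ₃) / [r₄ sin(θ₄−θ₃)].
Numerator sine = +0.97958; denominator sine = +0.99337.
Result = 0.1103·14.03·(+0.97958) / (0.2385·(+0.99337)) = +6.3995 rad/s; magnitude 6.3995 rad/s.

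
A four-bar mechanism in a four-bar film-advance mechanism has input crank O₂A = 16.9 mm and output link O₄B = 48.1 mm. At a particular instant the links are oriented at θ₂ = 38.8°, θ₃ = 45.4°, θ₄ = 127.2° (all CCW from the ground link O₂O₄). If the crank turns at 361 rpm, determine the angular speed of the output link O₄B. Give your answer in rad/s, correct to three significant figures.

ω₂ = 37.8 rad/s (from 361 rpm).
Differentiating the loop-closure r₂e^{iθ₂}+r₃e^{iθ₃}=r₁+r₄e^{iθ₄} gives r₂ω₂e^{iθ₂}+r₃ω₃e^{iθ₃}=r₄ω₄e^{iθ₄}.
Eliminating the other unknown: ω₄ = r₂ω₂ sin(θ₂−θ₃) / [r₄ sin(θ₄−θ₃)].
Numerator sine = -0.11494; denominator sine = +0.98978.
Result = 0.0169·37.8·(-0.11494) / (0.0481·(+0.98978)) = -1.5424 rad/s; magnitude 1.5424 rad/s.

1.54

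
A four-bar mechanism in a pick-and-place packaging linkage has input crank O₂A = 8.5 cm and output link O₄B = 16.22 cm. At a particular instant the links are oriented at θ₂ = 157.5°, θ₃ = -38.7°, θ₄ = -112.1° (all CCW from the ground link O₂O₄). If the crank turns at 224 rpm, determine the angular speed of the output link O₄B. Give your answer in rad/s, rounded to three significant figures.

ω₂ = 23.46 rad/s (from 224 rpm).
Differentiating the loop-closure r₂e^{iθ₂}+r₃e^{iθ₃}=r₁+r₄e^{iθ₄} gives r₂ω₂e^{iθ₂}+r₃ω₃e^{iθ₃}=r₄ω₄e^{iθ₄}.
Eliminating the other unknown: ω₄ = r₂ω₂ sin(θ₂−θ₃) / [r₄ sin(θ₄−θ₃)].
Numerator sine = -0.27899; denominator sine = -0.95832.
Result = 0.085·23.46·(-0.27899) / (0.1622·(-0.95832)) = +3.5787 rad/s; magnitude 3.5787 rad/s.

3.58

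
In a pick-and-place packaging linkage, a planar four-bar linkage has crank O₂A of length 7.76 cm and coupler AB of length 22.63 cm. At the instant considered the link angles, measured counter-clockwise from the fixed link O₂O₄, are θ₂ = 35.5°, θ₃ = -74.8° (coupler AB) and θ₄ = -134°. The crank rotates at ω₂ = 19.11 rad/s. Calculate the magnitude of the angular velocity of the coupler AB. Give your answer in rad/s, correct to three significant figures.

ω₂ = 19.11 rad/s
Differentiating the loop-closure r₂e^{iθ₂}+r₃e^{iθ₃}=r₁+r₄e^{iθ₄} gives r₂ω₂e^{iθ₂}+r₃ω₃e^{iθ₃}=r₄ω₄e^{iθ₄}.
Eliminating the other unknown: ω₃ = r₂ω₂ sin(θ₄−θ₂) / [r₃ sin(θ₃−θ₄)].
Numerator sine = -0.18224; denominator sine = +0.85896.
Result = 0.0776·19.11·(-0.18224) / (0.2263·(+0.85896)) = -1.3903 rad/s; magnitude 1.3903 rad/s.

1.39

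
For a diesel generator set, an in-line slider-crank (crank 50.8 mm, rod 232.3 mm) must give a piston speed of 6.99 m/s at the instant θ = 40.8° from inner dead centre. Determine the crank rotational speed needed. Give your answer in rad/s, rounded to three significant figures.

180

For an in-line slider-crank, |v_piston| = rω|sinθ|·[1 + r cosθ/√(L² − r² sin²θ)].
With r = 0.0508 m, L = 0.2323 m, θ = 40.8°: the bracketed kinematic factor |dx/dθ| = 0.038746 m.
ω = v/|dx/dθ| = 6.99/0.038746 = 180.41 rad/s.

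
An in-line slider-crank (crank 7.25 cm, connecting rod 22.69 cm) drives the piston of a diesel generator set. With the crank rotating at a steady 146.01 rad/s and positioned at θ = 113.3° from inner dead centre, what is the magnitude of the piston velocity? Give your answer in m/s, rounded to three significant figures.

8.44

ω = 146 rad/s
For an in-line slider-crank, x = r cosθ + √(L² − r² sin²θ), so v = −rω sinθ·[1 + r cosθ/√(L² − r² sin²θ)].
With r = 0.0725 m, L = 0.2269 m, θ = 113.3°: √(L² − r² sin²θ) = 0.21691 m.
v = −0.0725·146·0.91845·[1 + 0.0725·-0.39555/0.21691] = -8.437 m/s.
|v| = 8.437 m/s.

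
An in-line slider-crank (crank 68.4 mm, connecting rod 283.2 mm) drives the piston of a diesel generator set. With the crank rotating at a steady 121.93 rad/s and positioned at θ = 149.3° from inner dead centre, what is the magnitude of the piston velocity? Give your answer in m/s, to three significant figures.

ω = 121.9 rad/s
For an in-line slider-crank, x = r cosθ + √(L² − r² sin²θ), so v = −rω sinθ·[1 + r cosθ/√(L² − r² sin²θ)].
With r = 0.0684 m, L = 0.2832 m, θ = 149.3°: √(L² − r² sin²θ) = 0.28104 m.
v = −0.0684·121.9·0.51054·[1 + 0.0684·-0.85985/0.28104] = -3.3669 m/s.
|v| = 3.3669 m/s.

3.37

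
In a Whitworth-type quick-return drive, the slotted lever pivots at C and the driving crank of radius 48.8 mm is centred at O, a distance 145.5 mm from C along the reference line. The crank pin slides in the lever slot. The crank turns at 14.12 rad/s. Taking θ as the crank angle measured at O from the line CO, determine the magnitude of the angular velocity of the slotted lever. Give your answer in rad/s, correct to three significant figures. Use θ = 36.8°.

ω = 14.12 rad/s
Crank pin A relative to C: A = (d + r cosθ, r sinθ); lever angle φ = atan2(r sinθ, d + r cosθ).
Differentiating tanφ: φ̇ = rω(d cosθ + r)/(d² + r² + 2dr cosθ).
d² + r² + 2dr cosθ = |CA|² = 0.0349227 m²;  d cosθ + r = +0.16531 m.
|ω_lever| = |0.0488·14.12·+0.16531| / 0.0349227 = 3.2616 rad/s.

3.26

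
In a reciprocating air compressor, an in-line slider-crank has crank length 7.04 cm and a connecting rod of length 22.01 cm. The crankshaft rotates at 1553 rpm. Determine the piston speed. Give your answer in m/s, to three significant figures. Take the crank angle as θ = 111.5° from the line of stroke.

9.34

ω = 2π·1553/60 = 162.6 rad/s
For an in-line slider-crank, x = r cosθ + √(L² − r² sin²θ), so v = −rω sinθ·[1 + r cosθ/√(L² − r² sin²θ)].
With r = 0.0704 m, L = 0.2201 m, θ = 111.5°: √(L² − r² sin²θ) = 0.21013 m.
v = −0.0704·162.6·0.93042·[1 + 0.0704·-0.36650/0.21013] = -9.3445 m/s.
|v| = 9.3445 m/s.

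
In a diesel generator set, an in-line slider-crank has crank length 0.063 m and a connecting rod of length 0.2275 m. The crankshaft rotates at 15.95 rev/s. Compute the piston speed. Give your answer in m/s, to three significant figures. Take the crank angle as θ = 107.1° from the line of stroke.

5.53

ω = 2π·15.9 = 100.2 rad/s
For an in-line slider-crank, x = r cosθ + √(L² − r² sin²θ), so v = −rω sinθ·[1 + r cosθ/√(L² − r² sin²θ)].
With r = 0.063 m, L = 0.2275 m, θ = 107.1°: √(L² − r² sin²θ) = 0.21939 m.
v = −0.063·100.2·0.95579·[1 + 0.063·-0.29404/0.21939] = -5.525 m/s.
|v| = 5.525 m/s.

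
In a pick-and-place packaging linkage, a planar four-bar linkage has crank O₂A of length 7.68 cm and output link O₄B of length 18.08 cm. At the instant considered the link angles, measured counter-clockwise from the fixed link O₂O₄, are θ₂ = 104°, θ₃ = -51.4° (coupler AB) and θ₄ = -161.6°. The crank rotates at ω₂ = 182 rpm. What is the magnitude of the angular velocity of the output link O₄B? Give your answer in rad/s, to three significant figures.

ω₂ = 19.06 rad/s (from 182 rpm).
Differentiating the loop-closure r₂e^{iθ₂}+r₃e^{iθ₃}=r₁+r₄e^{iθ₄} gives r₂ω₂e^{iθ₂}+r₃ω₃e^{iθ₃}=r₄ω₄e^{iθ₄}.
Eliminating the other unknown: ω₄ = r₂ω₂ sin(θ₂−θ₃) / [r₄ sin(θ₄−θ₃)].
Numerator sine = +0.41628; denominator sine = -0.93849.
Result = 0.0768·19.06·(+0.41628) / (0.1808·(-0.93849)) = -3.591 rad/s; magnitude 3.591 rad/s.

3.59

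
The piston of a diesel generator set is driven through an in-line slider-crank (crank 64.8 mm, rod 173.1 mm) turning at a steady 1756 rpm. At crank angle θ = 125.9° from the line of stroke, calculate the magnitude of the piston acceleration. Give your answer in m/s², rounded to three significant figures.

1520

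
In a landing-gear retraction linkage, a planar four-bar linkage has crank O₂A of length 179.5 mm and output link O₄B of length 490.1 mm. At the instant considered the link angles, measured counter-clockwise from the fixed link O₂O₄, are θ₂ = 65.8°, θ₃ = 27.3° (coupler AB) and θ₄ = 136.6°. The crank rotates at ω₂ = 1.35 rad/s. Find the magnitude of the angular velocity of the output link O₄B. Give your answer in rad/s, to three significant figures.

0.326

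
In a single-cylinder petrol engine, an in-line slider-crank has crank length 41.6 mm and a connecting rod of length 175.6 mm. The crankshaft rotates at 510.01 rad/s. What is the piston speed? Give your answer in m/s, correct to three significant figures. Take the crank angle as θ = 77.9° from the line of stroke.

21.8

ω = 510 rad/s
For an in-line slider-crank, x = r cosθ + √(L² − r² sin²θ), so v = −rω sinθ·[1 + r cosθ/√(L² − r² sin²θ)].
With r = 0.0416 m, L = 0.1756 m, θ = 77.9°: √(L² − r² sin²θ) = 0.17082 m.
v = −0.0416·510·0.97778·[1 + 0.0416·0.20962/0.17082] = -21.804 m/s.
|v| = 21.804 m/s.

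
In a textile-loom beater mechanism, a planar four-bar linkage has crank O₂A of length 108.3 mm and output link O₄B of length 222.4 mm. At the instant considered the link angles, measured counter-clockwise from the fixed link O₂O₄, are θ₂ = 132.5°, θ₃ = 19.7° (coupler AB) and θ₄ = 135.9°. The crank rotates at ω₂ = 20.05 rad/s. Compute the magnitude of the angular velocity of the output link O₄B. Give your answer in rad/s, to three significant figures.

ω₂ = 20.05 rad/s
Differentiating the loop-closure r₂e^{iθ₂}+r₃e^{iθ₃}=r₁+r₄e^{iθ₄} gives r₂ω₂e^{iθ₂}+r₃ω₃e^{iθ₃}=r₄ω₄e^{iθ₄}.
Eliminating the other unknown: ω₄ = r₂ω₂ sin(θ₂−θ₃) / [r₄ sin(θ₄−θ₃)].
Numerator sine = +0.92186; denominator sine = +0.89726.
Result = 0.1083·20.05·(+0.92186) / (0.2224·(+0.89726)) = +10.031 rad/s; magnitude 10.031 rad/s.

10.0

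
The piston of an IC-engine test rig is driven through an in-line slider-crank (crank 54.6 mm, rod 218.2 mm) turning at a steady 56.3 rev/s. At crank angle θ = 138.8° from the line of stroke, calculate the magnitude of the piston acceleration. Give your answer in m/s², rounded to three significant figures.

4880

ω = 2π·56.3 = 353.7 rad/s
x(θ) = r cosθ + √(L² − r² sin²θ); with ω constant, a = ω²·d²x/dθ².
d²x/dθ² = −r cosθ − r²(cos2θ)/√u − r⁴ sin²2θ/(4u^{3/2}),  u = L² − r² sin²θ = 0.0463178 m².
Substituting r = 0.0546 m, L = 0.2182 m, θ = 138.8°: d²x/dθ² = +0.039031 m.
a = ω²·d²x/dθ² = (353.7)²·(+0.039031) = +4884.1 m/s²;  |a| = 4884.1 m/s².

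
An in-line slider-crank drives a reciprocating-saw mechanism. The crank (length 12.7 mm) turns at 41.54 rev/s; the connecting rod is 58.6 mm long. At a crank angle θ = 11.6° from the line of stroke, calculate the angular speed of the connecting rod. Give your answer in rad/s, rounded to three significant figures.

55.5

ω = 261 rad/s (converted from 41.54 rev/s).
The rod makes angle φ with the slider axis where L sinφ = r sinθ; differentiating, L cosφ·φ̇ = r ω cosθ.
L cosφ = √(L² − r² sin²θ) = 0.058544 m.
|ω_rod| = r ω |cosθ| / √(L² − r² sin²θ) = 0.0127·261·0.97958/0.058544 = 55.463 rad/s.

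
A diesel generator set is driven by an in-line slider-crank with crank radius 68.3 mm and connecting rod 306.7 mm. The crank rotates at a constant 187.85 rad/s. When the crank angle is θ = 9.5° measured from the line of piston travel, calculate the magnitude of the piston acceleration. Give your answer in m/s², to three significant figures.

ω = 187.8 rad/s
x(θ) = r cosθ + √(L² − r² sin²θ); with ω constant, a = ω²·d²x/dθ².
d²x/dθ² = −r cosθ − r²(cos2θ)/√u − r⁴ sin²2θ/(4u^{3/2}),  u = L² − r² sin²θ = 0.0939378 m².
Substituting r = 0.0683 m, L = 0.3067 m, θ = 9.5°: d²x/dθ² = -0.081774 m.
a = ω²·d²x/dθ² = (187.8)²·(-0.081774) = -2885.6 m/s²;  |a| = 2885.6 m/s².

2890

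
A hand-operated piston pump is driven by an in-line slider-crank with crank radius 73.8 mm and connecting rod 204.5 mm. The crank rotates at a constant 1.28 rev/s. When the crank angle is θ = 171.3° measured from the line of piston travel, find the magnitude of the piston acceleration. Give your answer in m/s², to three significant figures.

ω = 2π·1.28 = 8.042 rad/s
x(θ) = r cosθ + √(L² − r² sin²θ); with ω constant, a = ω²·d²x/dθ².
d²x/dθ² = −r cosθ − r²(cos2θ)/√u − r⁴ sin²2θ/(4u^{3/2}),  u = L² − r² sin²θ = 0.0416956 m².
Substituting r = 0.0738 m, L = 0.2045 m, θ = 171.3°: d²x/dθ² = +0.047421 m.
a = ω²·d²x/dθ² = (8.042)²·(+0.047421) = +3.0672 m/s²;  |a| = 3.0672 m/s².

3.07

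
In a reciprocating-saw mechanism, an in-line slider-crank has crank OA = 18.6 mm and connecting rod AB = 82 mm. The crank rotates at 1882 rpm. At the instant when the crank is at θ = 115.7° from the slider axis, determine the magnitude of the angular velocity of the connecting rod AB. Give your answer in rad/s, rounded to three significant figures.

19.8

ω = 197.1 rad/s (converted from 1882 rpm).
The rod makes angle φ with the slider axis where L sinφ = r sinθ; differentiating, L cosφ·φ̇ = r ω cosθ.
L cosφ = √(L² − r² sin²θ) = 0.080269 m.
|ω_rod| = r ω |cosθ| / √(L² − r² sin²θ) = 0.0186·197.1·0.43366/0.080269 = 19.804 rad/s.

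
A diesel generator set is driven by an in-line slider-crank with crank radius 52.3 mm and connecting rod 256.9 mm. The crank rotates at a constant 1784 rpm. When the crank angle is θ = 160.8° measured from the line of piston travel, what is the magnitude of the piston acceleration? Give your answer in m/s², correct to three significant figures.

ω = 2π·1784/60 = 186.8 rad/s
x(θ) = r cosθ + √(L² − r² sin²θ); with ω constant, a = ω²·d²x/dθ².
d²x/dθ² = −r cosθ − r²(cos2θ)/√u − r⁴ sin²2θ/(4u^{3/2}),  u = L² − r² sin²θ = 0.0657018 m².
Substituting r = 0.0523 m, L = 0.2569 m, θ = 160.8°: d²x/dθ² = +0.040985 m.
a = ω²·d²x/dθ² = (186.8)²·(+0.040985) = +1430.4 m/s²;  |a| = 1430.4 m/s².

1430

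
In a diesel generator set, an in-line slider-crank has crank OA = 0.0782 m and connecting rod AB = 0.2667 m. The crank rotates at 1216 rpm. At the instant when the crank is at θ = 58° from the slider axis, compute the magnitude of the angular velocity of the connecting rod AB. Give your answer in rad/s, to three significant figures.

ω = 127.3 rad/s (converted from 1216 rpm).
The rod makes angle φ with the slider axis where L sinφ = r sinθ; differentiating, L cosφ·φ̇ = r ω cosθ.
L cosφ = √(L² − r² sin²θ) = 0.25832 m.
|ω_rod| = r ω |cosθ| / √(L² − r² sin²θ) = 0.0782·127.3·0.52992/0.25832 = 20.427 rad/s.

20.4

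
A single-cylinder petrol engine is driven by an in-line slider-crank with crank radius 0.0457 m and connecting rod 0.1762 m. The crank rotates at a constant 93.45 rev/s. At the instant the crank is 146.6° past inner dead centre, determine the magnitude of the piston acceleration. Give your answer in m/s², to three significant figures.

ω = 2π·93.5 = 587.2 rad/s
x(θ) = r cosθ + √(L² − r² sin²θ); with ω constant, a = ω²·d²x/dθ².
d²x/dθ² = −r cosθ − r²(cos2θ)/√u − r⁴ sin²2θ/(4u^{3/2}),  u = L² − r² sin²θ = 0.0304136 m².
Substituting r = 0.0457 m, L = 0.1762 m, θ = 146.6°: d²x/dθ² = +0.033261 m.
a = ω²·d²x/dθ² = (587.2)²·(+0.033261) = +11467 m/s²;  |a| = 11467 m/s².

11500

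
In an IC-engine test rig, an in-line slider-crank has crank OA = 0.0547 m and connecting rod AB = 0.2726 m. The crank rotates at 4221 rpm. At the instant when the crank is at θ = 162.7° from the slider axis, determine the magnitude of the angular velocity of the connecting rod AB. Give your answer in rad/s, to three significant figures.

ω = 442 rad/s (converted from 4221 rpm).
The rod makes angle φ with the slider axis where L sinφ = r sinθ; differentiating, L cosφ·φ̇ = r ω cosθ.
L cosφ = √(L² − r² sin²θ) = 0.27211 m.
|ω_rod| = r ω |cosθ| / √(L² − r² sin²θ) = 0.0547·442·0.95476/0.27211 = 84.835 rad/s.

84.8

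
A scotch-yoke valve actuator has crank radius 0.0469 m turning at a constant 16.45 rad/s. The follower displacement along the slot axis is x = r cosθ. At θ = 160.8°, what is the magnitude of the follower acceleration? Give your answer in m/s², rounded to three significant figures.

12.0

ω = 16.45 rad/s
x = r cosθ ⇒ ẍ = −rω² cosθ (ω constant).
|a| = rω²|cosθ| = 0.0469·(16.45)²·|cos 160.8°| = 11.985 m/s².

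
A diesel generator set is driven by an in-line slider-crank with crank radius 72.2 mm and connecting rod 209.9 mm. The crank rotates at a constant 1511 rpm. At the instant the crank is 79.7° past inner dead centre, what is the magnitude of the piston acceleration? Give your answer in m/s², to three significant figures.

ω = 2π·1511/60 = 158.2 rad/s
x(θ) = r cosθ + √(L² − r² sin²θ); with ω constant, a = ω²·d²x/dθ².
d²x/dθ² = −r cosθ − r²(cos2θ)/√u − r⁴ sin²2θ/(4u^{3/2}),  u = L² − r² sin²θ = 0.0390118 m².
Substituting r = 0.0722 m, L = 0.2099 m, θ = 79.7°: d²x/dθ² = +0.011686 m.
a = ω²·d²x/dθ² = (158.2)²·(+0.011686) = +292.59 m/s²;  |a| = 292.59 m/s².

293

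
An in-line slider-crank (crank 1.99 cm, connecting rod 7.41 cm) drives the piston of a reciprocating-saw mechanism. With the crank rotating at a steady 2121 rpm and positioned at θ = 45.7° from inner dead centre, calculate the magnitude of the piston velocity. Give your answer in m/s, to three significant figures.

3.77

ω = 2π·2121/60 = 222.1 rad/s
For an in-line slider-crank, x = r cosθ + √(L² − r² sin²θ), so v = −rω sinθ·[1 + r cosθ/√(L² − r² sin²θ)].
With r = 0.0199 m, L = 0.0741 m, θ = 45.7°: √(L² − r² sin²θ) = 0.072718 m.
v = −0.0199·222.1·0.71569·[1 + 0.0199·0.69842/0.072718] = -3.768 m/s.
|v| = 3.768 m/s.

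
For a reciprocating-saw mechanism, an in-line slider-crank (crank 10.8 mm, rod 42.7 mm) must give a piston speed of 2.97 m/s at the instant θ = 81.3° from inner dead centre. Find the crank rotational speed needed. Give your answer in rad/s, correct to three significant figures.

For an in-line slider-crank, |v_piston| = rω|sinθ|·[1 + r cosθ/√(L² − r² sin²θ)].
With r = 0.0108 m, L = 0.0427 m, θ = 81.3°: the bracketed kinematic factor |dx/dθ| = 0.011098 m.
ω = v/|dx/dθ| = 2.97/0.011098 = 267.63 rad/s.

268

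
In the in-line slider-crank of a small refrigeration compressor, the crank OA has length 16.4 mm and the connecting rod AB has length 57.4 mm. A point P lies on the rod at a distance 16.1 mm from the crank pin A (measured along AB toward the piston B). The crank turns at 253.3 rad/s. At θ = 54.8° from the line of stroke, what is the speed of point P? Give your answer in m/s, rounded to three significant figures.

3.95

ω = 253.3 rad/s.  Crank-pin speed |V_A| = rω = 4.1541 m/s, perpendicular to OA.
Rod angle: sinφ = −(r/L) sinθ ⇒ φ = -13.501°; ω_rod = −rω cosθ/√(L²−r²sin²θ) = -42.903 rad/s.
V_P = V_A + ω_rod × AP, with AP = 0.0161 m along the rod.
Components: V_Px = −rω sinθ − a·ω_rod·sinφ = -3.5558 m/s;  V_Py = rω cosθ + a·ω_rod·cosφ = +1.7229 m/s.
|V_P| = √(V_Px² + V_Py²) = 3.9512 m/s.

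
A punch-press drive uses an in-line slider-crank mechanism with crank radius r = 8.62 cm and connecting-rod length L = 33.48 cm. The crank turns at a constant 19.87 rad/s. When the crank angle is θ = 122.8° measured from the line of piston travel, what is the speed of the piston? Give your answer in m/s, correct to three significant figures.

ω = 19.87 rad/s
For an in-line slider-crank, x = r cosθ + √(L² − r² sin²θ), so v = −rω sinθ·[1 + r cosθ/√(L² − r² sin²θ)].
With r = 0.0862 m, L = 0.3348 m, θ = 122.8°: √(L² − r² sin²θ) = 0.32687 m.
v = −0.0862·19.87·0.84057·[1 + 0.0862·-0.54171/0.32687] = -1.234 m/s.
|v| = 1.234 m/s.

1.23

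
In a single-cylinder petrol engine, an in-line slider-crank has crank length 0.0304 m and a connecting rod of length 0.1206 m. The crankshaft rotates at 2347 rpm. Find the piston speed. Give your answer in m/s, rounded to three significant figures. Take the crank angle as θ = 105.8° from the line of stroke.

6.68

ω = 2π·2347/60 = 245.8 rad/s
For an in-line slider-crank, x = r cosθ + √(L² − r² sin²θ), so v = −rω sinθ·[1 + r cosθ/√(L² − r² sin²θ)].
With r = 0.0304 m, L = 0.1206 m, θ = 105.8°: √(L² − r² sin²θ) = 0.117 m.
v = −0.0304·245.8·0.96222·[1 + 0.0304·-0.27228/0.117] = -6.6807 m/s.
|v| = 6.6807 m/s.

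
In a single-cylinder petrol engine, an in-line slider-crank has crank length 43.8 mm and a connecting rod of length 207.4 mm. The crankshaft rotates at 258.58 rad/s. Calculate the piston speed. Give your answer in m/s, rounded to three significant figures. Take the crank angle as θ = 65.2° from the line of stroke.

ω = 258.6 rad/s
For an in-line slider-crank, x = r cosθ + √(L² − r² sin²θ), so v = −rω sinθ·[1 + r cosθ/√(L² − r² sin²θ)].
With r = 0.0438 m, L = 0.2074 m, θ = 65.2°: √(L² − r² sin²θ) = 0.20355 m.
v = −0.0438·258.6·0.90778·[1 + 0.0438·0.41945/0.20355] = -11.209 m/s.
|v| = 11.209 m/s.

11.2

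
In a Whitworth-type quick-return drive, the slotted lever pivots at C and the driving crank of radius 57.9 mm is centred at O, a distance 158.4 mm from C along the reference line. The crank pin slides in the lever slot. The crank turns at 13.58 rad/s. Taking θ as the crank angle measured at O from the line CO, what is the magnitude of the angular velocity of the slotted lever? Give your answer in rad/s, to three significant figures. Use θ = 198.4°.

ω = 13.58 rad/s
Crank pin A relative to C: A = (d + r cosθ, r sinθ); lever angle φ = atan2(r sinθ, d + r cosθ).
Differentiating tanφ: φ̇ = rω(d cosθ + r)/(d² + r² + 2dr cosθ).
d² + r² + 2dr cosθ = |CA|² = 0.011038 m²;  d cosθ + r = -0.092402 m.
|ω_lever| = |0.0579·13.58·-0.092402| / 0.011038 = 6.5822 rad/s.

6.58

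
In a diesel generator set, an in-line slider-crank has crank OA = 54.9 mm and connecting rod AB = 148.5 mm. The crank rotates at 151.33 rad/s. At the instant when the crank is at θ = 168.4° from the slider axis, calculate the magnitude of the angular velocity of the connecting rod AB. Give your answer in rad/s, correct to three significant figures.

ω = 151.3 rad/s
The rod makes angle φ with the slider axis where L sinφ = r sinθ; differentiating, L cosφ·φ̇ = r ω cosθ.
L cosφ = √(L² − r² sin²θ) = 0.14809 m.
|ω_rod| = r ω |cosθ| / √(L² − r² sin²θ) = 0.0549·151.3·0.97958/0.14809 = 54.956 rad/s.

55.0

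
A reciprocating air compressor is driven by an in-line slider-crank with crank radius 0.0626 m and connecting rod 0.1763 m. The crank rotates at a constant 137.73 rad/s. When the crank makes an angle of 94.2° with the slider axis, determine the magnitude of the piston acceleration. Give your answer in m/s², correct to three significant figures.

533

ω = 137.7 rad/s
x(θ) = r cosθ + √(L² − r² sin²θ); with ω constant, a = ω²·d²x/dθ².
d²x/dθ² = −r cosθ − r²(cos2θ)/√u − r⁴ sin²2θ/(4u^{3/2}),  u = L² − r² sin²θ = 0.0271839 m².
Substituting r = 0.0626 m, L = 0.1763 m, θ = 94.2°: d²x/dθ² = +0.028079 m.
a = ω²·d²x/dθ² = (137.7)²·(+0.028079) = +532.65 m/s²;  |a| = 532.65 m/s².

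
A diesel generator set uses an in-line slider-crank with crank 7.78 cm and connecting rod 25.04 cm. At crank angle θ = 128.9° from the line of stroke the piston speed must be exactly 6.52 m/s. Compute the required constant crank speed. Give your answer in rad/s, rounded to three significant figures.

135

For an in-line slider-crank, |v_piston| = rω|sinθ|·[1 + r cosθ/√(L² − r² sin²θ)].
With r = 0.0778 m, L = 0.2504 m, θ = 128.9°: the bracketed kinematic factor |dx/dθ| = 0.048373 m.
ω = v/|dx/dθ| = 6.52/0.048373 = 134.79 rad/s.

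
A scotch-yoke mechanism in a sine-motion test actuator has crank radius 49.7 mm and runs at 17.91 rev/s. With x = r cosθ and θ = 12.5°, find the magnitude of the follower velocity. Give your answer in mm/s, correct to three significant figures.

ω = 112.5 rad/s (from 17.91 rev/s).
x = r cosθ ⇒ ẋ = −rω sinθ.
|v| = rω|sinθ| = 0.0497·112.5·|sin 12.5°| = 1.2105 m/s = 1210.5 mm/s.

1210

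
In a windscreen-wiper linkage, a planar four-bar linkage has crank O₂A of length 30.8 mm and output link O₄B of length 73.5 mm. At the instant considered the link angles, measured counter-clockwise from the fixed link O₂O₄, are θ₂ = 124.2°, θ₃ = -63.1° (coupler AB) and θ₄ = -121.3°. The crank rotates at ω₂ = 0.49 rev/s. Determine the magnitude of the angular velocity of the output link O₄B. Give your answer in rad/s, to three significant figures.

0.193

ω₂ = 3.079 rad/s (from 0.49 rev/s).
Differentiating the loop-closure r₂e^{iθ₂}+r₃e^{iθ₃}=r₁+r₄e^{iθ₄} gives r₂ω₂e^{iθ₂}+r₃ω₃e^{iθ₃}=r₄ω₄e^{iθ₄}.
Eliminating the other unknown: ω₄ = r₂ω₂ sin(θ₂−θ₃) / [r₄ sin(θ₄−θ₃)].
Numerator sine = -0.12706; denominator sine = -0.84989.
Result = 0.0308·3.079·(-0.12706) / (0.0735·(-0.84989)) = +0.19289 rad/s; magnitude 0.19289 rad/s.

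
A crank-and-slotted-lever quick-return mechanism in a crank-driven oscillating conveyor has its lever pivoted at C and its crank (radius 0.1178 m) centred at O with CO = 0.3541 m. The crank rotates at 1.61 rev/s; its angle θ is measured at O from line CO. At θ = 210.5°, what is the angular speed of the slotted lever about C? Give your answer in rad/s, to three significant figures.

3.31

ω = 10.12 rad/s (from 1.61 rev/s).
Crank pin A relative to C: A = (d + r cosθ, r sinθ); lever angle φ = atan2(r sinθ, d + r cosθ).
Differentiating tanφ: φ̇ = rω(d cosθ + r)/(d² + r² + 2dr cosθ).
d² + r² + 2dr cosθ = |CA|² = 0.0673814 m²;  d cosθ + r = -0.1873 m.
|ω_lever| = |0.1178·10.12·-0.1873| / 0.0673814 = 3.3125 rad/s.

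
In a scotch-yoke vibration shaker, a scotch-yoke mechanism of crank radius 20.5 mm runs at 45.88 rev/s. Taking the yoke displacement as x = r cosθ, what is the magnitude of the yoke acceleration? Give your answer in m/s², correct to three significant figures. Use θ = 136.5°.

ω = 288.3 rad/s (from 45.88 rev/s).
x = r cosθ ⇒ ẍ = −rω² cosθ (ω constant).
|a| = rω²|cosθ| = 0.0205·(288.3)²·|cos 136.5°| = 1235.7 m/s².

1240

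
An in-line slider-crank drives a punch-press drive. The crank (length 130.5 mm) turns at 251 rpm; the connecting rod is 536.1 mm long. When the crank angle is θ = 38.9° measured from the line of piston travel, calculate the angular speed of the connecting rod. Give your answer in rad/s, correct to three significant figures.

5.04

ω = 26.28 rad/s (converted from 251 rpm).
The rod makes angle φ with the slider axis where L sinφ = r sinθ; differentiating, L cosφ·φ̇ = r ω cosθ.
L cosφ = √(L² − r² sin²θ) = 0.5298 m.
|ω_rod| = r ω |cosθ| / √(L² − r² sin²θ) = 0.1305·26.28·0.77824/0.5298 = 5.0387 rad/s.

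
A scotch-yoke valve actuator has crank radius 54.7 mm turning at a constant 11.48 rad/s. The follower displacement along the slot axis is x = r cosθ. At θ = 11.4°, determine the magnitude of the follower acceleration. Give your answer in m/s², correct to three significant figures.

ω = 11.48 rad/s
x = r cosθ ⇒ ẍ = −rω² cosθ (ω constant).
|a| = rω²|cosθ| = 0.0547·(11.48)²·|cos 11.4°| = 7.0667 m/s².

7.07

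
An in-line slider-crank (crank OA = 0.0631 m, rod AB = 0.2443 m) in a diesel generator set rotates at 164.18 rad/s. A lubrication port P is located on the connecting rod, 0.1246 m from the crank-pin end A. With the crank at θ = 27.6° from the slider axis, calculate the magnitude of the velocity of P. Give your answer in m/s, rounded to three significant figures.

7.00

ω = 164.2 rad/s.  Crank-pin speed |V_A| = rω = 10.36 m/s, perpendicular to OA.
Rod angle: sinφ = −(r/L) sinθ ⇒ φ = -6.873°; ω_rod = −rω cosθ/√(L²−r²sin²θ) = -37.852 rad/s.
V_P = V_A + ω_rod × AP, with AP = 0.1246 m along the rod.
Components: V_Px = −rω sinθ − a·ω_rod·sinφ = -5.364 m/s;  V_Py = rω cosθ + a·ω_rod·cosφ = +4.4984 m/s.
|V_P| = √(V_Px² + V_Py²) = 7.0006 m/s.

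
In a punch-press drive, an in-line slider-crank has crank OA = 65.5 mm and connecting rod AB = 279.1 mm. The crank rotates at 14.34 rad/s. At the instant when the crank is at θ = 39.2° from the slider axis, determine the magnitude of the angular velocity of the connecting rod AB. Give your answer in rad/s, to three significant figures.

2.64

ω = 14.34 rad/s
The rod makes angle φ with the slider axis where L sinφ = r sinθ; differentiating, L cosφ·φ̇ = r ω cosθ.
L cosφ = √(L² − r² sin²θ) = 0.27601 m.
|ω_rod| = r ω |cosθ| / √(L² − r² sin²θ) = 0.0655·14.34·0.77494/0.27601 = 2.6371 rad/s.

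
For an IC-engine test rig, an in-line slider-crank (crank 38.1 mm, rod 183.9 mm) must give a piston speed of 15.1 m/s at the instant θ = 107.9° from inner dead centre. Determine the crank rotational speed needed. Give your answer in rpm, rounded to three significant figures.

4250

For an in-line slider-crank, |v_piston| = rω|sinθ|·[1 + r cosθ/√(L² − r² sin²θ)].
With r = 0.0381 m, L = 0.1839 m, θ = 107.9°: the bracketed kinematic factor |dx/dθ| = 0.033901 m.
ω = v/|dx/dθ| = 15.1/0.033901 = 445.42 rad/s.
N = 60ω/(2π) = 4253.4 rpm.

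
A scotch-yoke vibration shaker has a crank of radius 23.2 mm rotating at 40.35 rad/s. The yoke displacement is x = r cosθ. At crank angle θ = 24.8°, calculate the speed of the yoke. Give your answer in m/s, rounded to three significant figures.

ω = 40.35 rad/s
x = r cosθ ⇒ ẋ = −rω sinθ.
|v| = rω|sinθ| = 0.0232·40.35·|sin 24.8°| = 0.39266 m/s.

0.393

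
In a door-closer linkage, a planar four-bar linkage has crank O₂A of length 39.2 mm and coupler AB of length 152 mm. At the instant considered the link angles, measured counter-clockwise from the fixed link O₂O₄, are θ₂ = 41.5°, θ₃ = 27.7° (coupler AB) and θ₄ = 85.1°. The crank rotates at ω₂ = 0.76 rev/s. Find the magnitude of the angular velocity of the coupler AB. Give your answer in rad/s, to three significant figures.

1.01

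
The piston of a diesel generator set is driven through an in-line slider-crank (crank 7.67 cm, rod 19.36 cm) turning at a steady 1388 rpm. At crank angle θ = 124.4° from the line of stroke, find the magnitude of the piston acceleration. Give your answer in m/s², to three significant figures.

1140

ω = 2π·1388/60 = 145.4 rad/s
x(θ) = r cosθ + √(L² − r² sin²θ); with ω constant, a = ω²·d²x/dθ².
d²x/dθ² = −r cosθ − r²(cos2θ)/√u − r⁴ sin²2θ/(4u^{3/2}),  u = L² − r² sin²θ = 0.0334758 m².
Substituting r = 0.0767 m, L = 0.1936 m, θ = 124.4°: d²x/dθ² = +0.053732 m.
a = ω²·d²x/dθ² = (145.4)²·(+0.053732) = +1135.2 m/s²;  |a| = 1135.2 m/s².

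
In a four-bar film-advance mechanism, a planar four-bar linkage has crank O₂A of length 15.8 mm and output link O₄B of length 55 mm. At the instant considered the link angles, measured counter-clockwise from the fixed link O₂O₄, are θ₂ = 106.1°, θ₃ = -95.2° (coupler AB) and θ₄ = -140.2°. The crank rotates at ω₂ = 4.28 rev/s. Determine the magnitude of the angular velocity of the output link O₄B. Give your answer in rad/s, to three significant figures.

3.97

ω₂ = 26.89 rad/s (from 4.28 rev/s).
Differentiating the loop-closure r₂e^{iθ₂}+r₃e^{iθ₃}=r₁+r₄e^{iθ₄} gives r₂ω₂e^{iθ₂}+r₃ω₃e^{iθ₃}=r₄ω₄e^{iθ₄}.
Eliminating the other unknown: ω₄ = r₂ω₂ sin(θ₂−θ₃) / [r₄ sin(θ₄−θ₃)].
Numerator sine = -0.36325; denominator sine = -0.70711.
Result = 0.0158·26.89·(-0.36325) / (0.055·(-0.70711)) = +3.9686 rad/s; magnitude 3.9686 rad/s.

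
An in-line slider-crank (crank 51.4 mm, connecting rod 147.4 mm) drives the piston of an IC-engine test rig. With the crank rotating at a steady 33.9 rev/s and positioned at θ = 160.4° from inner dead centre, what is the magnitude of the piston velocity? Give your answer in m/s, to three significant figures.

ω = 2π·33.9 = 213 rad/s
For an in-line slider-crank, x = r cosθ + √(L² − r² sin²θ), so v = −rω sinθ·[1 + r cosθ/√(L² − r² sin²θ)].
With r = 0.0514 m, L = 0.1474 m, θ = 160.4°: √(L² − r² sin²θ) = 0.14639 m.
v = −0.0514·213·0.33545·[1 + 0.0514·-0.94206/0.14639] = -2.4578 m/s.
|v| = 2.4578 m/s.

2.46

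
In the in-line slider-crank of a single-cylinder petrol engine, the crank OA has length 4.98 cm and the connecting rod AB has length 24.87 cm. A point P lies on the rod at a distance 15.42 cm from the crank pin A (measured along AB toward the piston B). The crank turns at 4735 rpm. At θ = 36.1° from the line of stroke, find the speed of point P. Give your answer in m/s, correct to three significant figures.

ω = 495.8 rad/s.  Crank-pin speed |V_A| = rω = 24.693 m/s, perpendicular to OA.
Rod angle: sinφ = −(r/L) sinθ ⇒ φ = -6.776°; ω_rod = −rω cosθ/√(L²−r²sin²θ) = -80.789 rad/s.
V_P = V_A + ω_rod × AP, with AP = 0.1542 m along the rod.
Components: V_Px = −rω sinθ − a·ω_rod·sinφ = -16.019 m/s;  V_Py = rω cosθ + a·ω_rod·cosφ = +7.5812 m/s.
|V_P| = √(V_Px² + V_Py²) = 17.722 m/s.

17.7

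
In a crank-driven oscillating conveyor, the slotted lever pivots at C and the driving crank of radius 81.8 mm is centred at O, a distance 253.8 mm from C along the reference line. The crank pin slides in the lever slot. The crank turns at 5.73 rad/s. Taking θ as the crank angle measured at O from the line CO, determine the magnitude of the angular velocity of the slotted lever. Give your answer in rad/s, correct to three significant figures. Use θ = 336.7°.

1.35

ω = 5.73 rad/s
Crank pin A relative to C: A = (d + r cosθ, r sinθ); lever angle φ = atan2(r sinθ, d + r cosθ).
Differentiating tanφ: φ̇ = rω(d cosθ + r)/(d² + r² + 2dr cosθ).
d² + r² + 2dr cosθ = |CA|² = 0.109241 m²;  d cosθ + r = +0.3149 m.
|ω_lever| = |0.0818·5.73·+0.3149| / 0.109241 = 1.3511 rad/s.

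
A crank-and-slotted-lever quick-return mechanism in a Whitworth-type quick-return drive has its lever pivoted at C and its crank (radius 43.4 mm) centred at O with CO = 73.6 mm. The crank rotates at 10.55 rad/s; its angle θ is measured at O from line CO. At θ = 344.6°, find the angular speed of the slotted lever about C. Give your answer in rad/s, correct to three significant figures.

ω = 10.55 rad/s
Crank pin A relative to C: A = (d + r cosθ, r sinθ); lever angle φ = atan2(r sinθ, d + r cosθ).
Differentiating tanφ: φ̇ = rω(d cosθ + r)/(d² + r² + 2dr cosθ).
d² + r² + 2dr cosθ = |CA|² = 0.0134596 m²;  d cosθ + r = +0.11436 m.
|ω_lever| = |0.0434·10.55·+0.11436| / 0.0134596 = 3.8902 rad/s.

3.89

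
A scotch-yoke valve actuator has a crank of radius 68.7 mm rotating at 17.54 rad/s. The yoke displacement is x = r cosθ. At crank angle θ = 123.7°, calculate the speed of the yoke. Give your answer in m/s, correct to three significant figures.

1.00

ω = 17.54 rad/s
x = r cosθ ⇒ ẋ = −rω sinθ.
|v| = rω|sinθ| = 0.0687·17.54·|sin 123.7°| = 1.0025 m/s.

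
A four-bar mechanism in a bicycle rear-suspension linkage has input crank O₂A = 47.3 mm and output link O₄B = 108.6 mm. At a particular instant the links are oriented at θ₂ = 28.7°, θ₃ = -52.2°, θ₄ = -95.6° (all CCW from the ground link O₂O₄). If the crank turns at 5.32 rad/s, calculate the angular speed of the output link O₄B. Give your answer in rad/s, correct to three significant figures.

3.33

ω₂ = 5.32 rad/s
Differentiating the loop-closure r₂e^{iθ₂}+r₃e^{iθ₃}=r₁+r₄e^{iθ₄} gives r₂ω₂e^{iθ₂}+r₃ω₃e^{iθ₃}=r₄ω₄e^{iθ₄}.
Eliminating the other unknown: ω₄ = r₂ω₂ sin(θ₂−θ₃) / [r₄ sin(θ₄−θ₃)].
Numerator sine = +0.98741; denominator sine = -0.68709.
Result = 0.0473·5.32·(+0.98741) / (0.1086·(-0.68709)) = -3.3299 rad/s; magnitude 3.3299 rad/s.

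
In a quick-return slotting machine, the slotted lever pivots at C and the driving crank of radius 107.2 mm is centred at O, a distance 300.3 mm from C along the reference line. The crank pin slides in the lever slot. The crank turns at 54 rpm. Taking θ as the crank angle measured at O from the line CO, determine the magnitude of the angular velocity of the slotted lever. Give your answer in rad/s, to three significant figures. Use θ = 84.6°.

ω = 5.655 rad/s (from 54 rpm).
Crank pin A relative to C: A = (d + r cosθ, r sinθ); lever angle φ = atan2(r sinθ, d + r cosθ).
Differentiating tanφ: φ̇ = rω(d cosθ + r)/(d² + r² + 2dr cosθ).
d² + r² + 2dr cosθ = |CA|² = 0.107731 m²;  d cosθ + r = +0.13546 m.
|ω_lever| = |0.1072·5.655·+0.13546| / 0.107731 = 0.76224 rad/s.

0.762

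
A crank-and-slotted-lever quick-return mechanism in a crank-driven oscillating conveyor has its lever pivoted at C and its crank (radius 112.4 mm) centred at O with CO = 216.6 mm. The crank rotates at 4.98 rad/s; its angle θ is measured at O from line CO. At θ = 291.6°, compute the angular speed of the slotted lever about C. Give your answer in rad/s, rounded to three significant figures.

1.39

ω = 4.98 rad/s
Crank pin A relative to C: A = (d + r cosθ, r sinθ); lever angle φ = atan2(r sinθ, d + r cosθ).
Differentiating tanφ: φ̇ = rω(d cosθ + r)/(d² + r² + 2dr cosθ).
d² + r² + 2dr cosθ = |CA|² = 0.0774739 m²;  d cosθ + r = +0.19214 m.
|ω_lever| = |0.1124·4.98·+0.19214| / 0.0774739 = 1.3882 rad/s.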